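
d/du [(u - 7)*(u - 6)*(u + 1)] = 3*u^2 - 24*u + 29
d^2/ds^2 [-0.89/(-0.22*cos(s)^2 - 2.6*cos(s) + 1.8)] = (-0.172304*(1 - cos(s)^2)^2 - 1.52724*cos(s)^3 - 7.512312*cos(s)^2 - 1.11072*cos(s) + 12.909984)/(0.22*cos(s)^2 + 2.6*cos(s) - 1.8)^3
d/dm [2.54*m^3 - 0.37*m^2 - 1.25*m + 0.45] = 7.62*m^2 - 0.74*m - 1.25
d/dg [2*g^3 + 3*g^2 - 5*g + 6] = 6*g^2 + 6*g - 5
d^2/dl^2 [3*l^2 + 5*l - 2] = 6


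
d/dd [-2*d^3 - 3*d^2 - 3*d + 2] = -6*d^2 - 6*d - 3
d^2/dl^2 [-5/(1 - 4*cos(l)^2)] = 40*(-8*sin(l)^4 + 6*sin(l)^2 + 3)/(4*cos(l)^2 - 1)^3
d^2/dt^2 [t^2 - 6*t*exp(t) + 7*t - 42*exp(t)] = -6*t*exp(t) - 54*exp(t) + 2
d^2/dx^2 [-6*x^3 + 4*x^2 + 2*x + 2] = 8 - 36*x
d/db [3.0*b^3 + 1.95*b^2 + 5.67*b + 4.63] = 9.0*b^2 + 3.9*b + 5.67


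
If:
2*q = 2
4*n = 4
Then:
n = 1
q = 1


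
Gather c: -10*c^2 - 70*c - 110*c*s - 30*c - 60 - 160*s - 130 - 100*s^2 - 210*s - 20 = -10*c^2 + c*(-110*s - 100) - 100*s^2 - 370*s - 210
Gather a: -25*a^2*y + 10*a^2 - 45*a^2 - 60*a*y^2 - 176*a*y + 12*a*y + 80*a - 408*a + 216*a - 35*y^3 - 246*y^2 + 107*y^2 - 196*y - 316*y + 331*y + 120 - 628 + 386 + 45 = a^2*(-25*y - 35) + a*(-60*y^2 - 164*y - 112) - 35*y^3 - 139*y^2 - 181*y - 77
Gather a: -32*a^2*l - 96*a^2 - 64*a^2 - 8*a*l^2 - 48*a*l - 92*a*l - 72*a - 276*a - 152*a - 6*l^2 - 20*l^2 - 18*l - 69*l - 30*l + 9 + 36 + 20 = a^2*(-32*l - 160) + a*(-8*l^2 - 140*l - 500) - 26*l^2 - 117*l + 65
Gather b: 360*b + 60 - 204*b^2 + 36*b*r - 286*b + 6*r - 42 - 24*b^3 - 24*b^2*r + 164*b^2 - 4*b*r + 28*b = -24*b^3 + b^2*(-24*r - 40) + b*(32*r + 102) + 6*r + 18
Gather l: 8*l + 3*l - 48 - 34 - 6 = 11*l - 88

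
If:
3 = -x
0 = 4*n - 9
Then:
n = 9/4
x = -3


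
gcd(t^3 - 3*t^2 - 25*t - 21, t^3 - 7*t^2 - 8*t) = t + 1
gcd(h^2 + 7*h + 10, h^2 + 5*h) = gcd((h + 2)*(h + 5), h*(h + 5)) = h + 5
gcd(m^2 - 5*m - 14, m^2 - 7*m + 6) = 1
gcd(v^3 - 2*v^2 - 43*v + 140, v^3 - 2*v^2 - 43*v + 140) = v^3 - 2*v^2 - 43*v + 140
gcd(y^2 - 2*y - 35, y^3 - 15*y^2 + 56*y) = y - 7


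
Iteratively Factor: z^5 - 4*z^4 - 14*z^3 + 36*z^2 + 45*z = (z - 5)*(z^4 + z^3 - 9*z^2 - 9*z) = (z - 5)*(z + 3)*(z^3 - 2*z^2 - 3*z) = (z - 5)*(z - 3)*(z + 3)*(z^2 + z) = z*(z - 5)*(z - 3)*(z + 3)*(z + 1)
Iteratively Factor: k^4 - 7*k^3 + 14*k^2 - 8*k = (k - 4)*(k^3 - 3*k^2 + 2*k) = (k - 4)*(k - 1)*(k^2 - 2*k) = k*(k - 4)*(k - 1)*(k - 2)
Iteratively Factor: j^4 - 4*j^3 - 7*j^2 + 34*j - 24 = (j - 2)*(j^3 - 2*j^2 - 11*j + 12) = (j - 4)*(j - 2)*(j^2 + 2*j - 3) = (j - 4)*(j - 2)*(j + 3)*(j - 1)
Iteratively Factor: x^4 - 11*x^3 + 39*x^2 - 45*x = (x - 5)*(x^3 - 6*x^2 + 9*x) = (x - 5)*(x - 3)*(x^2 - 3*x) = (x - 5)*(x - 3)^2*(x)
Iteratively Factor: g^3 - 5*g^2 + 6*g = (g - 2)*(g^2 - 3*g) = (g - 3)*(g - 2)*(g)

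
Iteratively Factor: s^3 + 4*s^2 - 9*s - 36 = (s - 3)*(s^2 + 7*s + 12) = (s - 3)*(s + 4)*(s + 3)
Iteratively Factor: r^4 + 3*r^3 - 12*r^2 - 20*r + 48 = (r + 4)*(r^3 - r^2 - 8*r + 12) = (r - 2)*(r + 4)*(r^2 + r - 6) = (r - 2)^2*(r + 4)*(r + 3)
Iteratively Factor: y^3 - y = (y)*(y^2 - 1) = y*(y - 1)*(y + 1)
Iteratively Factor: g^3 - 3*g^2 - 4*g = (g + 1)*(g^2 - 4*g) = (g - 4)*(g + 1)*(g)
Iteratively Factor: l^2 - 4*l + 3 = (l - 3)*(l - 1)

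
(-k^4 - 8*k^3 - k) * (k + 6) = -k^5 - 14*k^4 - 48*k^3 - k^2 - 6*k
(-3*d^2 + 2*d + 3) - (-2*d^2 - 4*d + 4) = -d^2 + 6*d - 1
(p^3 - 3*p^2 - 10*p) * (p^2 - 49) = p^5 - 3*p^4 - 59*p^3 + 147*p^2 + 490*p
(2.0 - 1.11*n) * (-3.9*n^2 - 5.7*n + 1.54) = 4.329*n^3 - 1.473*n^2 - 13.1094*n + 3.08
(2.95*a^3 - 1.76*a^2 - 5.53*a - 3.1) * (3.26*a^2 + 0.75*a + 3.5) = 9.617*a^5 - 3.5251*a^4 - 9.0228*a^3 - 20.4135*a^2 - 21.68*a - 10.85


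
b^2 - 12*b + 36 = (b - 6)^2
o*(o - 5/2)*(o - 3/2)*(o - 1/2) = o^4 - 9*o^3/2 + 23*o^2/4 - 15*o/8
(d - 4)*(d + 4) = d^2 - 16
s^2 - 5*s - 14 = (s - 7)*(s + 2)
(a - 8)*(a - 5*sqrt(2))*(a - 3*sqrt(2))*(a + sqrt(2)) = a^4 - 7*sqrt(2)*a^3 - 8*a^3 + 14*a^2 + 56*sqrt(2)*a^2 - 112*a + 30*sqrt(2)*a - 240*sqrt(2)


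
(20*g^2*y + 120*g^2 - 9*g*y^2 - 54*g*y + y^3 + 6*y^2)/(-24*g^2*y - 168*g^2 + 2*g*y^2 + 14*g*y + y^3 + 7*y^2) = (-5*g*y - 30*g + y^2 + 6*y)/(6*g*y + 42*g + y^2 + 7*y)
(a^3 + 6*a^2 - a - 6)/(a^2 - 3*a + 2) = (a^2 + 7*a + 6)/(a - 2)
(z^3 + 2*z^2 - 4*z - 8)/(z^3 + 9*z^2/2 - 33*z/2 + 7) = 2*(z^2 + 4*z + 4)/(2*z^2 + 13*z - 7)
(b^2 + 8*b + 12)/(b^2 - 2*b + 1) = (b^2 + 8*b + 12)/(b^2 - 2*b + 1)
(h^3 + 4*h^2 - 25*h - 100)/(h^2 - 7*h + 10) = (h^2 + 9*h + 20)/(h - 2)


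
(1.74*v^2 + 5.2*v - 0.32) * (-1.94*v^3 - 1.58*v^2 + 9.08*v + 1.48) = -3.3756*v^5 - 12.8372*v^4 + 8.204*v^3 + 50.2968*v^2 + 4.7904*v - 0.4736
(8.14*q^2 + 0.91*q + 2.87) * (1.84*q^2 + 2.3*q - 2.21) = 14.9776*q^4 + 20.3964*q^3 - 10.6156*q^2 + 4.5899*q - 6.3427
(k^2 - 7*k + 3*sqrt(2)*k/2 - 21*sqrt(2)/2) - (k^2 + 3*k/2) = -17*k/2 + 3*sqrt(2)*k/2 - 21*sqrt(2)/2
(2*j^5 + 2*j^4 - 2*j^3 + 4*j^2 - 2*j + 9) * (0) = 0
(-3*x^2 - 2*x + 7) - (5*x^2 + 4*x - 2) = -8*x^2 - 6*x + 9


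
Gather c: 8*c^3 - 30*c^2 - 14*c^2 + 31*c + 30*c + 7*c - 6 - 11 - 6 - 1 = 8*c^3 - 44*c^2 + 68*c - 24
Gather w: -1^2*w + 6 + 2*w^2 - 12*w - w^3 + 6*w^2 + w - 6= -w^3 + 8*w^2 - 12*w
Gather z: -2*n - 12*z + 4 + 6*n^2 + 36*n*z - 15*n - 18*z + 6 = 6*n^2 - 17*n + z*(36*n - 30) + 10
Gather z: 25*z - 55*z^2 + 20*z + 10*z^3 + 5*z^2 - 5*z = 10*z^3 - 50*z^2 + 40*z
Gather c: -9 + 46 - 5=32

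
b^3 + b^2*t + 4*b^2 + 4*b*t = b*(b + 4)*(b + t)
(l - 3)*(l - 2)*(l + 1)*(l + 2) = l^4 - 2*l^3 - 7*l^2 + 8*l + 12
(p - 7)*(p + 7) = p^2 - 49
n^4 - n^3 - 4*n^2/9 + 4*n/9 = n*(n - 1)*(n - 2/3)*(n + 2/3)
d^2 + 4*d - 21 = (d - 3)*(d + 7)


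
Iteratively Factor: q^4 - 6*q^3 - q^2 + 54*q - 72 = (q - 2)*(q^3 - 4*q^2 - 9*q + 36) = (q - 4)*(q - 2)*(q^2 - 9) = (q - 4)*(q - 2)*(q + 3)*(q - 3)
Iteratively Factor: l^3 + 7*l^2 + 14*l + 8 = (l + 2)*(l^2 + 5*l + 4) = (l + 1)*(l + 2)*(l + 4)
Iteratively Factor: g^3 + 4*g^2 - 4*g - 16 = (g + 2)*(g^2 + 2*g - 8) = (g + 2)*(g + 4)*(g - 2)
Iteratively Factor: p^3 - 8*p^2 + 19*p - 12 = (p - 4)*(p^2 - 4*p + 3) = (p - 4)*(p - 3)*(p - 1)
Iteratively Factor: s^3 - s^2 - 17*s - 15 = (s + 3)*(s^2 - 4*s - 5) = (s - 5)*(s + 3)*(s + 1)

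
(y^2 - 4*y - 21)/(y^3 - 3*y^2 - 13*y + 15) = (y - 7)/(y^2 - 6*y + 5)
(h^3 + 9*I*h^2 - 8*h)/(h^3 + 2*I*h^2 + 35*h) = (h^2 + 9*I*h - 8)/(h^2 + 2*I*h + 35)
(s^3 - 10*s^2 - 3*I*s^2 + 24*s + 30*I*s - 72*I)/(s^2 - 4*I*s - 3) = (s^2 - 10*s + 24)/(s - I)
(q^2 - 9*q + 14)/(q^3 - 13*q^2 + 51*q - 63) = (q - 2)/(q^2 - 6*q + 9)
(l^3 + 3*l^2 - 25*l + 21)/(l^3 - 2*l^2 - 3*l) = (l^2 + 6*l - 7)/(l*(l + 1))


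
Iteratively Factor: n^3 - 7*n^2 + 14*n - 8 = (n - 2)*(n^2 - 5*n + 4) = (n - 4)*(n - 2)*(n - 1)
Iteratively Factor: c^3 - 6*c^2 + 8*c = (c - 2)*(c^2 - 4*c) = (c - 4)*(c - 2)*(c)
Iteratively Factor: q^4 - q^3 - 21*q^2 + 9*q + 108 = (q - 3)*(q^3 + 2*q^2 - 15*q - 36) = (q - 3)*(q + 3)*(q^2 - q - 12) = (q - 4)*(q - 3)*(q + 3)*(q + 3)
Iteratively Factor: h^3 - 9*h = (h + 3)*(h^2 - 3*h) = (h - 3)*(h + 3)*(h)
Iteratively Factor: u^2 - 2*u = (u - 2)*(u)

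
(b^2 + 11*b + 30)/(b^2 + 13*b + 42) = (b + 5)/(b + 7)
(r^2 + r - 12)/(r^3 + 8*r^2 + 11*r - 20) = (r - 3)/(r^2 + 4*r - 5)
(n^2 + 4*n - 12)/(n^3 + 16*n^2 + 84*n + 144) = (n - 2)/(n^2 + 10*n + 24)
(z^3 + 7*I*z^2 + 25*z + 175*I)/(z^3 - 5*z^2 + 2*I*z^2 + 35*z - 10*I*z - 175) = (z + 5*I)/(z - 5)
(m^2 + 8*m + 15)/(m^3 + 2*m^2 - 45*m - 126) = (m + 5)/(m^2 - m - 42)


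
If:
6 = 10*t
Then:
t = 3/5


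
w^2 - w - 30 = (w - 6)*(w + 5)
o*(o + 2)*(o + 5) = o^3 + 7*o^2 + 10*o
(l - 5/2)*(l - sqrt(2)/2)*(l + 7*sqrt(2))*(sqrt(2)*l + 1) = sqrt(2)*l^4 - 5*sqrt(2)*l^3/2 + 14*l^3 - 35*l^2 - sqrt(2)*l^2/2 - 7*l + 5*sqrt(2)*l/4 + 35/2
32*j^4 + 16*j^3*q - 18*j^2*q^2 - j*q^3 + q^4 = (-4*j + q)*(-2*j + q)*(j + q)*(4*j + q)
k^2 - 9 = (k - 3)*(k + 3)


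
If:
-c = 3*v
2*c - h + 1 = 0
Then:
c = -3*v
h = 1 - 6*v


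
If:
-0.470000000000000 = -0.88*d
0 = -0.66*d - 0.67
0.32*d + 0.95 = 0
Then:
No Solution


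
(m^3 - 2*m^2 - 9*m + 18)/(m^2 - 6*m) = (m^3 - 2*m^2 - 9*m + 18)/(m*(m - 6))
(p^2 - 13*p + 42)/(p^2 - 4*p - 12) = (p - 7)/(p + 2)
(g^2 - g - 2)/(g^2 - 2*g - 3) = (g - 2)/(g - 3)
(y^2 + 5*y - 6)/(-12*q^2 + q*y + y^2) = (y^2 + 5*y - 6)/(-12*q^2 + q*y + y^2)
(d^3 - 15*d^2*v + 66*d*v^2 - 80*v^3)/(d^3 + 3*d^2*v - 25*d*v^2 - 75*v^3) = (d^2 - 10*d*v + 16*v^2)/(d^2 + 8*d*v + 15*v^2)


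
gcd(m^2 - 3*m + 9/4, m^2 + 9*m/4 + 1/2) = 1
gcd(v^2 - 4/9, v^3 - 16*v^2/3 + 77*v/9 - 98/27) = v - 2/3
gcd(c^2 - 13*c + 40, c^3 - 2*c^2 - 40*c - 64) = c - 8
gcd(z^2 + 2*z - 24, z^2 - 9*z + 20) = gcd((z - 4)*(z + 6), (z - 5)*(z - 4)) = z - 4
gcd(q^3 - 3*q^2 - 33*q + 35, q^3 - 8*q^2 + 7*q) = q^2 - 8*q + 7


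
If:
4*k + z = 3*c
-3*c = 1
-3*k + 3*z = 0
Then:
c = -1/3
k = -1/5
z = -1/5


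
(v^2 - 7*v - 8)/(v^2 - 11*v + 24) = (v + 1)/(v - 3)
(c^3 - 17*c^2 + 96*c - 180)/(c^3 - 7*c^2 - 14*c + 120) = (c - 6)/(c + 4)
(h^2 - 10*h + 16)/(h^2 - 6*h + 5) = (h^2 - 10*h + 16)/(h^2 - 6*h + 5)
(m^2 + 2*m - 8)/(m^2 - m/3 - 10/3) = 3*(m + 4)/(3*m + 5)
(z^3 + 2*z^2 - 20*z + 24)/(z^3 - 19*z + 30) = (z^2 + 4*z - 12)/(z^2 + 2*z - 15)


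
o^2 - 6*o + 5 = (o - 5)*(o - 1)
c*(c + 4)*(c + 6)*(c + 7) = c^4 + 17*c^3 + 94*c^2 + 168*c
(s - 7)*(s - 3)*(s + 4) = s^3 - 6*s^2 - 19*s + 84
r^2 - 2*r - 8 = (r - 4)*(r + 2)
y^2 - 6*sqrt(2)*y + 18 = (y - 3*sqrt(2))^2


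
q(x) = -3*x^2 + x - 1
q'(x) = 1 - 6*x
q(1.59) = -6.99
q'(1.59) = -8.54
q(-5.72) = -104.88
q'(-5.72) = 35.32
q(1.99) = -10.89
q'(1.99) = -10.94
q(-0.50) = -2.25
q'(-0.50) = 4.00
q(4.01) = -45.23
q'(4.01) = -23.06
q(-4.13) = -56.30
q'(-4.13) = 25.78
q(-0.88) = -4.20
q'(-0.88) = 6.28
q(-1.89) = -13.61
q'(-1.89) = 12.34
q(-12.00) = -445.00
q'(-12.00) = 73.00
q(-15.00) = -691.00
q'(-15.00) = 91.00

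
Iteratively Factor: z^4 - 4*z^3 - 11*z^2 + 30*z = (z)*(z^3 - 4*z^2 - 11*z + 30) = z*(z - 5)*(z^2 + z - 6) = z*(z - 5)*(z - 2)*(z + 3)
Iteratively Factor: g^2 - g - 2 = (g - 2)*(g + 1)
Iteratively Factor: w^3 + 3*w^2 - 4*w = (w + 4)*(w^2 - w) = (w - 1)*(w + 4)*(w)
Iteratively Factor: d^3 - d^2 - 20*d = (d - 5)*(d^2 + 4*d) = (d - 5)*(d + 4)*(d)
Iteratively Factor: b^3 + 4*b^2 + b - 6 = (b + 2)*(b^2 + 2*b - 3) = (b - 1)*(b + 2)*(b + 3)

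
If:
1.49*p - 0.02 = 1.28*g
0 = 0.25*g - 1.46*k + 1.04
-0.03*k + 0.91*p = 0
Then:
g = 0.01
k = 0.71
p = 0.02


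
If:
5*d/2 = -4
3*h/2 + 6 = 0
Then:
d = -8/5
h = -4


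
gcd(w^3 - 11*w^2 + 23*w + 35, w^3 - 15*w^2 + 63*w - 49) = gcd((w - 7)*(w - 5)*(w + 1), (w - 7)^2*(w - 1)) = w - 7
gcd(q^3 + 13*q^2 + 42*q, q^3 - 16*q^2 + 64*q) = q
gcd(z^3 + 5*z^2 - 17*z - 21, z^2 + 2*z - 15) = z - 3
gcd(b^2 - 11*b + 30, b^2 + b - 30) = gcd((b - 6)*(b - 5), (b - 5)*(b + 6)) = b - 5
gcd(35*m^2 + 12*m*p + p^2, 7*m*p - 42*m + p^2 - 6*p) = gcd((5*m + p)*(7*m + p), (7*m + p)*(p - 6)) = 7*m + p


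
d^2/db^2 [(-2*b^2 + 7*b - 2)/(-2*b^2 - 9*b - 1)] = 2*(-64*b^3 + 12*b^2 + 150*b + 223)/(8*b^6 + 108*b^5 + 498*b^4 + 837*b^3 + 249*b^2 + 27*b + 1)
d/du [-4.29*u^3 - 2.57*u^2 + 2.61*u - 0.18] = -12.87*u^2 - 5.14*u + 2.61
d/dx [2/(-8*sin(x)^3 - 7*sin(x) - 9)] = 2*(24*sin(x)^2 + 7)*cos(x)/(8*sin(x)^3 + 7*sin(x) + 9)^2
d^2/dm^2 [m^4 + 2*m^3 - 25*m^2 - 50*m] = 12*m^2 + 12*m - 50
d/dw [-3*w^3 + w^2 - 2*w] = -9*w^2 + 2*w - 2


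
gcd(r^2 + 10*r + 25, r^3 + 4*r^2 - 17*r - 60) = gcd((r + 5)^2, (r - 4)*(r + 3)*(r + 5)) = r + 5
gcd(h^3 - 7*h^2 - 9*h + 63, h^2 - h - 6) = h - 3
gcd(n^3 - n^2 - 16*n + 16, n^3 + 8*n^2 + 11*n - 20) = n^2 + 3*n - 4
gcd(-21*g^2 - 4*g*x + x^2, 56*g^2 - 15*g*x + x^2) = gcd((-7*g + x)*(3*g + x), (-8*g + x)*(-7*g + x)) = -7*g + x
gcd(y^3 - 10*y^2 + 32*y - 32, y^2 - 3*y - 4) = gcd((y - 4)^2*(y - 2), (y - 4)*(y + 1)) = y - 4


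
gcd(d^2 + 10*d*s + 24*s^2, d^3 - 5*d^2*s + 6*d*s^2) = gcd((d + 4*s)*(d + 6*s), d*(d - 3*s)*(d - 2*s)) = 1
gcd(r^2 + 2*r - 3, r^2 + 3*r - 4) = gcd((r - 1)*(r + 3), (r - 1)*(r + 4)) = r - 1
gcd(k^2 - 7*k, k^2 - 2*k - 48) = 1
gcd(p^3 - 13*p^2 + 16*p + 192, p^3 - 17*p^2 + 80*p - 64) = p^2 - 16*p + 64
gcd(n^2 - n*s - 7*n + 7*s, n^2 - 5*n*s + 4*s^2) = -n + s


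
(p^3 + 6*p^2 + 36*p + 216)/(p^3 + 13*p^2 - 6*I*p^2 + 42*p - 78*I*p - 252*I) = (p + 6*I)/(p + 7)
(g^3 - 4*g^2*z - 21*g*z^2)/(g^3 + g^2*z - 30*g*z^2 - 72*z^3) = g*(-g + 7*z)/(-g^2 + 2*g*z + 24*z^2)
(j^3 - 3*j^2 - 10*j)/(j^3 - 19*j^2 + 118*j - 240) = j*(j + 2)/(j^2 - 14*j + 48)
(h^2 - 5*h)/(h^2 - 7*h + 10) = h/(h - 2)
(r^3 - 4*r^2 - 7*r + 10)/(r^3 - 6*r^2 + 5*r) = (r + 2)/r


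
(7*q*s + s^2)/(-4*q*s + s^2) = (-7*q - s)/(4*q - s)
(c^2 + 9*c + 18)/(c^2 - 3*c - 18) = (c + 6)/(c - 6)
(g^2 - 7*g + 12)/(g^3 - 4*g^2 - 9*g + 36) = 1/(g + 3)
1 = 1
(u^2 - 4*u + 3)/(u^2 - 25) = (u^2 - 4*u + 3)/(u^2 - 25)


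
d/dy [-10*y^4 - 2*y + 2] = -40*y^3 - 2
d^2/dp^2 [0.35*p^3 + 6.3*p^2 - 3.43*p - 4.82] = 2.1*p + 12.6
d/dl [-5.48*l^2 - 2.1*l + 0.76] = -10.96*l - 2.1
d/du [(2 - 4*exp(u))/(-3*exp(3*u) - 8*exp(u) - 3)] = 2*(-(2*exp(u) - 1)*(9*exp(2*u) + 8) + 6*exp(3*u) + 16*exp(u) + 6)*exp(u)/(3*exp(3*u) + 8*exp(u) + 3)^2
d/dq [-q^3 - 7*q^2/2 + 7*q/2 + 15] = -3*q^2 - 7*q + 7/2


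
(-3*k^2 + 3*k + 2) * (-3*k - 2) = 9*k^3 - 3*k^2 - 12*k - 4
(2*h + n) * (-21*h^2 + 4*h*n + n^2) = -42*h^3 - 13*h^2*n + 6*h*n^2 + n^3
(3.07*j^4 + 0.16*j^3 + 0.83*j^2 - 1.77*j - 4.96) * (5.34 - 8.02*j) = -24.6214*j^5 + 15.1106*j^4 - 5.8022*j^3 + 18.6276*j^2 + 30.3274*j - 26.4864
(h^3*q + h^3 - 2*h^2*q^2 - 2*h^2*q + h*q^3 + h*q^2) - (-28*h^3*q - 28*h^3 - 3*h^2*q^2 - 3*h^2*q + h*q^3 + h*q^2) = 29*h^3*q + 29*h^3 + h^2*q^2 + h^2*q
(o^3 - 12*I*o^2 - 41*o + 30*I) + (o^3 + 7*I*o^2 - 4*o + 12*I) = 2*o^3 - 5*I*o^2 - 45*o + 42*I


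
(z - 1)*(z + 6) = z^2 + 5*z - 6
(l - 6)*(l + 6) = l^2 - 36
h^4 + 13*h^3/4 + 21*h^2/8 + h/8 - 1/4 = (h - 1/4)*(h + 1/2)*(h + 1)*(h + 2)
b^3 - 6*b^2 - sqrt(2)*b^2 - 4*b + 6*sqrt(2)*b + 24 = (b - 6)*(b - 2*sqrt(2))*(b + sqrt(2))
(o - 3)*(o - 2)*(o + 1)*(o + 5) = o^4 + o^3 - 19*o^2 + 11*o + 30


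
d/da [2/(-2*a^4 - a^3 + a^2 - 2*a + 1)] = 2*(8*a^3 + 3*a^2 - 2*a + 2)/(2*a^4 + a^3 - a^2 + 2*a - 1)^2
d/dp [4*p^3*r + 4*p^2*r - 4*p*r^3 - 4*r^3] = 4*r*(3*p^2 + 2*p - r^2)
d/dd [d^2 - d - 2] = 2*d - 1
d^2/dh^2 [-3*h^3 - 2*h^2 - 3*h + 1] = -18*h - 4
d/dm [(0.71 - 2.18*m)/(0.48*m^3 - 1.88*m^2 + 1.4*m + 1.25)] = (2.0928*m^3 - 5.1208*m^2 + 2.6696*m - 3.719)/(0.2304*m^6 - 1.8048*m^5 + 4.8784*m^4 - 4.064*m^3 - 2.74*m^2 + 3.5*m + 1.5625)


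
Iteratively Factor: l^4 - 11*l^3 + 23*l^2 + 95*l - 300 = (l - 5)*(l^3 - 6*l^2 - 7*l + 60) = (l - 5)^2*(l^2 - l - 12) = (l - 5)^2*(l - 4)*(l + 3)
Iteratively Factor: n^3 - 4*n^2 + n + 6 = (n - 3)*(n^2 - n - 2) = (n - 3)*(n - 2)*(n + 1)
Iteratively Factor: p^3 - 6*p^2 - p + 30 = (p + 2)*(p^2 - 8*p + 15) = (p - 3)*(p + 2)*(p - 5)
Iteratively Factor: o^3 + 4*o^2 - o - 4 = (o - 1)*(o^2 + 5*o + 4) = (o - 1)*(o + 1)*(o + 4)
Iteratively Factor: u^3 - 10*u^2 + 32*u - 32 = (u - 2)*(u^2 - 8*u + 16) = (u - 4)*(u - 2)*(u - 4)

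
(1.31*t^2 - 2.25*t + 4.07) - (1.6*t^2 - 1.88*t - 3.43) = -0.29*t^2 - 0.37*t + 7.5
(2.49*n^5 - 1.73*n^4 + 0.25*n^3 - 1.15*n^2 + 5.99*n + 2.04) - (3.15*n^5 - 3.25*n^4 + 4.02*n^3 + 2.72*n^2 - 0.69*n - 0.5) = -0.66*n^5 + 1.52*n^4 - 3.77*n^3 - 3.87*n^2 + 6.68*n + 2.54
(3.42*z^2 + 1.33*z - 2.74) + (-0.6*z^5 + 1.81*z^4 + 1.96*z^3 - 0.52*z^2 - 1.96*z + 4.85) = -0.6*z^5 + 1.81*z^4 + 1.96*z^3 + 2.9*z^2 - 0.63*z + 2.11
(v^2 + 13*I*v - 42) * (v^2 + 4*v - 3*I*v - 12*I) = v^4 + 4*v^3 + 10*I*v^3 - 3*v^2 + 40*I*v^2 - 12*v + 126*I*v + 504*I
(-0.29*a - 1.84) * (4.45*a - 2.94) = -1.2905*a^2 - 7.3354*a + 5.4096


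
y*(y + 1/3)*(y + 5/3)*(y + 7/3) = y^4 + 13*y^3/3 + 47*y^2/9 + 35*y/27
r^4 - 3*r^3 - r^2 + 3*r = r*(r - 3)*(r - 1)*(r + 1)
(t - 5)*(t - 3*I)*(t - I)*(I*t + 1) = I*t^4 + 5*t^3 - 5*I*t^3 - 25*t^2 - 7*I*t^2 - 3*t + 35*I*t + 15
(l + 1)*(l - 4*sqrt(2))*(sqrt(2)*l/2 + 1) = sqrt(2)*l^3/2 - 3*l^2 + sqrt(2)*l^2/2 - 4*sqrt(2)*l - 3*l - 4*sqrt(2)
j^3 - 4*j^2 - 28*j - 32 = (j - 8)*(j + 2)^2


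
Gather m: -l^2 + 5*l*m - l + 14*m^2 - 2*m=-l^2 - l + 14*m^2 + m*(5*l - 2)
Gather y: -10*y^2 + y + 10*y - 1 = -10*y^2 + 11*y - 1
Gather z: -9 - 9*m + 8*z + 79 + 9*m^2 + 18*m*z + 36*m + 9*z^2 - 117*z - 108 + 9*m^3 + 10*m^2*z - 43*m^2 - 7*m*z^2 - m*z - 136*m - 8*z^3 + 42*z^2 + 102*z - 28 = 9*m^3 - 34*m^2 - 109*m - 8*z^3 + z^2*(51 - 7*m) + z*(10*m^2 + 17*m - 7) - 66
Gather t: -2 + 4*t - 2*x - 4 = 4*t - 2*x - 6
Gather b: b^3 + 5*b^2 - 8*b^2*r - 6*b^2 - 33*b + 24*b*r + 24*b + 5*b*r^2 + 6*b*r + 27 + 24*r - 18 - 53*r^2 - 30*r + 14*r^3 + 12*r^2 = b^3 + b^2*(-8*r - 1) + b*(5*r^2 + 30*r - 9) + 14*r^3 - 41*r^2 - 6*r + 9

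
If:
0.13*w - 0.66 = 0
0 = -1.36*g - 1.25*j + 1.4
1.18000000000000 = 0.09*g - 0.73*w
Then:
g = 54.29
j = -57.95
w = 5.08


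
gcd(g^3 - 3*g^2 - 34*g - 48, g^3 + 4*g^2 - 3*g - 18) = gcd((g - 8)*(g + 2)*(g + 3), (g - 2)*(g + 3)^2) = g + 3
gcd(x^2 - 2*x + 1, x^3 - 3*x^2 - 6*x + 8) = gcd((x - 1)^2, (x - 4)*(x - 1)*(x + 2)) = x - 1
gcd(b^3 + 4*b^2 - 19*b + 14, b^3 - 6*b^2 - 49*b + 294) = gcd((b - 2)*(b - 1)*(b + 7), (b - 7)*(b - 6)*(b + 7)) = b + 7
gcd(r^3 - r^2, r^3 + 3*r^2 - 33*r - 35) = 1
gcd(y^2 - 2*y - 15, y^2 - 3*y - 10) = y - 5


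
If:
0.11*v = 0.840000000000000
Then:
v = 7.64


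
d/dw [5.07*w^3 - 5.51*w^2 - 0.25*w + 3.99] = 15.21*w^2 - 11.02*w - 0.25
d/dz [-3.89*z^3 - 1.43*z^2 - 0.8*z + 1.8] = -11.67*z^2 - 2.86*z - 0.8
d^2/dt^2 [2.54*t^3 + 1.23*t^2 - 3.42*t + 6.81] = 15.24*t + 2.46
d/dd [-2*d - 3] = -2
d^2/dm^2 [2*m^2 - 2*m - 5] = 4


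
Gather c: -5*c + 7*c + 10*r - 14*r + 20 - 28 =2*c - 4*r - 8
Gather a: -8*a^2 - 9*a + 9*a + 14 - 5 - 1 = 8 - 8*a^2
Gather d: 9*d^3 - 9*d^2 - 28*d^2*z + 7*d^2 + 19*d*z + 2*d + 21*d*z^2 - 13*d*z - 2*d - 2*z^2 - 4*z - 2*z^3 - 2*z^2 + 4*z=9*d^3 + d^2*(-28*z - 2) + d*(21*z^2 + 6*z) - 2*z^3 - 4*z^2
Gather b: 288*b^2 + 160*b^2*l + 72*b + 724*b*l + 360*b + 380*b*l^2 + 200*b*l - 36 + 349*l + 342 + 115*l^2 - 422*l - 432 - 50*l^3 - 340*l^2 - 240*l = b^2*(160*l + 288) + b*(380*l^2 + 924*l + 432) - 50*l^3 - 225*l^2 - 313*l - 126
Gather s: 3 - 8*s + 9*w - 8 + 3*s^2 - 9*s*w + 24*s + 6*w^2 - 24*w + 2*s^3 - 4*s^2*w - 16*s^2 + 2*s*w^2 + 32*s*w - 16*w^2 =2*s^3 + s^2*(-4*w - 13) + s*(2*w^2 + 23*w + 16) - 10*w^2 - 15*w - 5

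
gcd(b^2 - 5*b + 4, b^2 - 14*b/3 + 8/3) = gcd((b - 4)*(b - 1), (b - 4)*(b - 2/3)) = b - 4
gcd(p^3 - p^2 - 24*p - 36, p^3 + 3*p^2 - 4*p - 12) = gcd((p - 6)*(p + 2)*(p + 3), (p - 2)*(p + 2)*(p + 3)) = p^2 + 5*p + 6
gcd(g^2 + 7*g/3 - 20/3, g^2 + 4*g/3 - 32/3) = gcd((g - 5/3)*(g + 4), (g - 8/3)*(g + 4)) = g + 4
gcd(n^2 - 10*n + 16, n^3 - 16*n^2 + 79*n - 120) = n - 8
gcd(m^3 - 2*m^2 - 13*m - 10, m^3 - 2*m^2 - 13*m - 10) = m^3 - 2*m^2 - 13*m - 10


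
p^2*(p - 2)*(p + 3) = p^4 + p^3 - 6*p^2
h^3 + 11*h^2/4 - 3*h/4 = h*(h - 1/4)*(h + 3)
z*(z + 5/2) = z^2 + 5*z/2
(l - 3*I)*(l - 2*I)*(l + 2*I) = l^3 - 3*I*l^2 + 4*l - 12*I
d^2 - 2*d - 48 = (d - 8)*(d + 6)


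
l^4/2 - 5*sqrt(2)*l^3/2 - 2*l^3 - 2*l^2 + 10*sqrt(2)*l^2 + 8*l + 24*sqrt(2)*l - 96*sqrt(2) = (l/2 + sqrt(2))*(l - 4)*(l - 4*sqrt(2))*(l - 3*sqrt(2))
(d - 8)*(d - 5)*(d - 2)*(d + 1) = d^4 - 14*d^3 + 51*d^2 - 14*d - 80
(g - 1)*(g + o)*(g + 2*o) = g^3 + 3*g^2*o - g^2 + 2*g*o^2 - 3*g*o - 2*o^2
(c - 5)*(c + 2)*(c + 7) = c^3 + 4*c^2 - 31*c - 70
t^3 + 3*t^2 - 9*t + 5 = (t - 1)^2*(t + 5)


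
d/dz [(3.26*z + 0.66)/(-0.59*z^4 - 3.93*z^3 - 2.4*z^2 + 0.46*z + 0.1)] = (5.7702*z^4 + 27.1812*z^3 + 15.6054*z^2 + 3.168*z + 0.0224)/(0.3481*z^8 + 4.6374*z^7 + 18.2769*z^6 + 18.3212*z^5 + 2.0264*z^4 - 2.994*z^3 - 0.2684*z^2 + 0.092*z + 0.01)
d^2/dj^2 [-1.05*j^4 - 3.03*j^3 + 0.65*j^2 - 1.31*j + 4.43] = -12.6*j^2 - 18.18*j + 1.3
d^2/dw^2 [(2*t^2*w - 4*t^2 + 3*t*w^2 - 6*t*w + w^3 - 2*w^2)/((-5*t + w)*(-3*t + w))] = 2*t*(915*t^4 + 585*t^3*w - 1366*t^3 - 495*t^2*w^2 + 366*t^2*w + 75*t*w^3 + 78*t*w^2 - 22*w^3)/(3375*t^6 - 5400*t^5*w + 3555*t^4*w^2 - 1232*t^3*w^3 + 237*t^2*w^4 - 24*t*w^5 + w^6)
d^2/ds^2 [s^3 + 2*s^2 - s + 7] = 6*s + 4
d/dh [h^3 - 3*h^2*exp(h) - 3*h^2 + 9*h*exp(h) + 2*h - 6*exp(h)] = -3*h^2*exp(h) + 3*h^2 + 3*h*exp(h) - 6*h + 3*exp(h) + 2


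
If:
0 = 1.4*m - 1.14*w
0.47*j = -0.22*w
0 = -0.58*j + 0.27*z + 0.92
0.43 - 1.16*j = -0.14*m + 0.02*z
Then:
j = 0.34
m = -0.60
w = -0.74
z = -2.67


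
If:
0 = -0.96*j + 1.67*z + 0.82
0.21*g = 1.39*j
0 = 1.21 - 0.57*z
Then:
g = 30.10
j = 4.55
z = 2.12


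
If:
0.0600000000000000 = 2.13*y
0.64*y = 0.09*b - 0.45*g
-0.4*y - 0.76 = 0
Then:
No Solution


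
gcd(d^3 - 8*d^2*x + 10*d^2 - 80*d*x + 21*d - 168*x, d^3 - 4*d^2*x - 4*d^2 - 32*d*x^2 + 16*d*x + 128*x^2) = -d + 8*x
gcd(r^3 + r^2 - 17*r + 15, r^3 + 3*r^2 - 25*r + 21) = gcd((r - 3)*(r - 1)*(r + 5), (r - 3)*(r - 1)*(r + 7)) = r^2 - 4*r + 3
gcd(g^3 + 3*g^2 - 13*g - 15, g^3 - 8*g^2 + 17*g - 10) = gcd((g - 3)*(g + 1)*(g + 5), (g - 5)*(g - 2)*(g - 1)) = 1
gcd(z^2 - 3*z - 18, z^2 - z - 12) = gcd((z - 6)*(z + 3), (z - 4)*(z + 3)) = z + 3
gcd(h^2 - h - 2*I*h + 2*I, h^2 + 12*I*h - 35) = 1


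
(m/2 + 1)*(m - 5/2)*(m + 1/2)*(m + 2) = m^4/2 + m^3 - 21*m^2/8 - 13*m/2 - 5/2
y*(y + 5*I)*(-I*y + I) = -I*y^3 + 5*y^2 + I*y^2 - 5*y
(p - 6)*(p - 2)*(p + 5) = p^3 - 3*p^2 - 28*p + 60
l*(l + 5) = l^2 + 5*l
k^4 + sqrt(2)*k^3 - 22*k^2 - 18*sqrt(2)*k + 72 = (k - 3*sqrt(2))*(k - sqrt(2))*(k + 2*sqrt(2))*(k + 3*sqrt(2))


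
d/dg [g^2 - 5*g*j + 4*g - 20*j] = 2*g - 5*j + 4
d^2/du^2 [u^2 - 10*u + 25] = 2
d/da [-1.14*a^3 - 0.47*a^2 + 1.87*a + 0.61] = -3.42*a^2 - 0.94*a + 1.87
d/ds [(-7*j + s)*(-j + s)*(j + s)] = -j^2 - 14*j*s + 3*s^2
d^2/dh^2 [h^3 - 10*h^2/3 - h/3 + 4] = 6*h - 20/3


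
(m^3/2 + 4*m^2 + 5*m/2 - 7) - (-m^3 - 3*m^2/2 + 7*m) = 3*m^3/2 + 11*m^2/2 - 9*m/2 - 7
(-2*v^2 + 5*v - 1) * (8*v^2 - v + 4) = -16*v^4 + 42*v^3 - 21*v^2 + 21*v - 4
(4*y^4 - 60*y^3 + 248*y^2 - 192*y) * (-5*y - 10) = -20*y^5 + 260*y^4 - 640*y^3 - 1520*y^2 + 1920*y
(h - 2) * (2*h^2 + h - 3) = 2*h^3 - 3*h^2 - 5*h + 6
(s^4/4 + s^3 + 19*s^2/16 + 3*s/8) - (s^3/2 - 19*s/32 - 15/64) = s^4/4 + s^3/2 + 19*s^2/16 + 31*s/32 + 15/64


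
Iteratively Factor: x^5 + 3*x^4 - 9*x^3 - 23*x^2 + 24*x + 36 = (x + 3)*(x^4 - 9*x^2 + 4*x + 12) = (x + 3)^2*(x^3 - 3*x^2 + 4) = (x + 1)*(x + 3)^2*(x^2 - 4*x + 4) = (x - 2)*(x + 1)*(x + 3)^2*(x - 2)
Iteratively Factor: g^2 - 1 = (g + 1)*(g - 1)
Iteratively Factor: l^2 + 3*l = (l)*(l + 3)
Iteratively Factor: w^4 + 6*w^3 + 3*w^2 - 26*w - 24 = (w + 4)*(w^3 + 2*w^2 - 5*w - 6) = (w + 1)*(w + 4)*(w^2 + w - 6) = (w + 1)*(w + 3)*(w + 4)*(w - 2)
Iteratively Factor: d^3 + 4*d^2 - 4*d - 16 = (d - 2)*(d^2 + 6*d + 8) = (d - 2)*(d + 4)*(d + 2)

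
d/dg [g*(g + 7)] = 2*g + 7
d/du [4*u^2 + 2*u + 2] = 8*u + 2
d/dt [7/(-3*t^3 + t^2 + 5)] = 7*t*(9*t - 2)/(-3*t^3 + t^2 + 5)^2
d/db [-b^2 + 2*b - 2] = 2 - 2*b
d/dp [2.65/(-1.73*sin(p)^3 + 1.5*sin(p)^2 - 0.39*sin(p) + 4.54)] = (13.7535*sin(p)^2 - 7.95*sin(p) + 1.0335)*cos(p)/(1.73*sin(p)^3 - 1.5*sin(p)^2 + 0.39*sin(p) - 4.54)^2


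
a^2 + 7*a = a*(a + 7)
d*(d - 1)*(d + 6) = d^3 + 5*d^2 - 6*d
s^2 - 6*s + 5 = (s - 5)*(s - 1)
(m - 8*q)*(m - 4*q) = m^2 - 12*m*q + 32*q^2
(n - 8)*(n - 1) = n^2 - 9*n + 8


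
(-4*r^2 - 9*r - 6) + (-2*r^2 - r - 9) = -6*r^2 - 10*r - 15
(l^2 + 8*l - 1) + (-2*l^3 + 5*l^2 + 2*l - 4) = -2*l^3 + 6*l^2 + 10*l - 5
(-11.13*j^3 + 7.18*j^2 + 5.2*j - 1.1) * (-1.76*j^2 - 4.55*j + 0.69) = 19.5888*j^5 + 38.0047*j^4 - 49.5007*j^3 - 16.7698*j^2 + 8.593*j - 0.759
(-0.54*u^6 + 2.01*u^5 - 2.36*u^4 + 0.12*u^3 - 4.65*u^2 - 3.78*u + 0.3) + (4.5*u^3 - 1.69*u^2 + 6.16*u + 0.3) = -0.54*u^6 + 2.01*u^5 - 2.36*u^4 + 4.62*u^3 - 6.34*u^2 + 2.38*u + 0.6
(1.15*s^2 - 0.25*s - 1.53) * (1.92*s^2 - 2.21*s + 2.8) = 2.208*s^4 - 3.0215*s^3 + 0.8349*s^2 + 2.6813*s - 4.284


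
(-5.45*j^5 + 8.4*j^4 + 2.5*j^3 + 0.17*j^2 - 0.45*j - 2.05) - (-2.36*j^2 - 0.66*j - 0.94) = -5.45*j^5 + 8.4*j^4 + 2.5*j^3 + 2.53*j^2 + 0.21*j - 1.11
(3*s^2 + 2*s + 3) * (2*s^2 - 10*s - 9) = 6*s^4 - 26*s^3 - 41*s^2 - 48*s - 27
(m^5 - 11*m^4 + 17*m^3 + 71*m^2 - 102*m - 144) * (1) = m^5 - 11*m^4 + 17*m^3 + 71*m^2 - 102*m - 144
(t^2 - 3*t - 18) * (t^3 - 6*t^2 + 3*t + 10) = t^5 - 9*t^4 + 3*t^3 + 109*t^2 - 84*t - 180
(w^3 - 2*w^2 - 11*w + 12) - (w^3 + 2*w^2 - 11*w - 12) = 24 - 4*w^2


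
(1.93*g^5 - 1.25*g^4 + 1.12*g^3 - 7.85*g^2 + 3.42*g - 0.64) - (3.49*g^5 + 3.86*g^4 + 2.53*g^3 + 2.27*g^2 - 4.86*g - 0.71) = -1.56*g^5 - 5.11*g^4 - 1.41*g^3 - 10.12*g^2 + 8.28*g + 0.07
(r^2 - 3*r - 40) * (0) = 0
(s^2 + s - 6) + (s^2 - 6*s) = 2*s^2 - 5*s - 6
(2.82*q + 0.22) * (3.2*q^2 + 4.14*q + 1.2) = 9.024*q^3 + 12.3788*q^2 + 4.2948*q + 0.264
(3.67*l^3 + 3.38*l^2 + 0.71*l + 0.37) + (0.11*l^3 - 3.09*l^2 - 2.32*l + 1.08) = 3.78*l^3 + 0.29*l^2 - 1.61*l + 1.45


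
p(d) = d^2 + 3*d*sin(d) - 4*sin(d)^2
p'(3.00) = -1.37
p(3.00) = 10.19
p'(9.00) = -2.36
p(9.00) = 91.45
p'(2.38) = 5.66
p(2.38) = 8.69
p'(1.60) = 6.29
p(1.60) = 3.36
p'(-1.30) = -4.47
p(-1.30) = 1.73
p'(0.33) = 0.12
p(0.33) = 0.01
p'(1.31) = 4.54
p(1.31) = 1.78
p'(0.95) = 2.21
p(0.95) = 0.57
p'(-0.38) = -0.18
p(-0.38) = 0.02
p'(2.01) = 7.25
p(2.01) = 6.22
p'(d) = 3*d*cos(d) + 2*d - 8*sin(d)*cos(d) + 3*sin(d)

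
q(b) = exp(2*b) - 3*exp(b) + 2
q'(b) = 2*exp(2*b) - 3*exp(b)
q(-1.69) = 1.48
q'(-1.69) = -0.49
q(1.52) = 9.19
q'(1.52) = 28.09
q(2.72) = 186.90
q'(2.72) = 415.34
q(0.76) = 0.16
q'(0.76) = 2.73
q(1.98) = 32.73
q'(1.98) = 83.19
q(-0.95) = 0.99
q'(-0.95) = -0.86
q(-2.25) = 1.69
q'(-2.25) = -0.29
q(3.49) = 978.56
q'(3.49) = 2051.48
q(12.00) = 26488633867.47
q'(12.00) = 52977755995.31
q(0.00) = 0.00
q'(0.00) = -1.00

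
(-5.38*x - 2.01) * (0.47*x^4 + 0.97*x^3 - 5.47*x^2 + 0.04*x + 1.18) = -2.5286*x^5 - 6.1633*x^4 + 27.4789*x^3 + 10.7795*x^2 - 6.4288*x - 2.3718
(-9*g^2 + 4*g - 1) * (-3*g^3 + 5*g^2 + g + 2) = 27*g^5 - 57*g^4 + 14*g^3 - 19*g^2 + 7*g - 2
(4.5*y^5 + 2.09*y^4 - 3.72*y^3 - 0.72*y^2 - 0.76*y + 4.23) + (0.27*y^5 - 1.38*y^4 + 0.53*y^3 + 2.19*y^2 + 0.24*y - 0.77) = 4.77*y^5 + 0.71*y^4 - 3.19*y^3 + 1.47*y^2 - 0.52*y + 3.46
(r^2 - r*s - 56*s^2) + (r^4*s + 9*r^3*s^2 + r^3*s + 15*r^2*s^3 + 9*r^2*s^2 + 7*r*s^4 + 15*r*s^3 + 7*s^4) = r^4*s + 9*r^3*s^2 + r^3*s + 15*r^2*s^3 + 9*r^2*s^2 + r^2 + 7*r*s^4 + 15*r*s^3 - r*s + 7*s^4 - 56*s^2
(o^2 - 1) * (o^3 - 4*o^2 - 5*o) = o^5 - 4*o^4 - 6*o^3 + 4*o^2 + 5*o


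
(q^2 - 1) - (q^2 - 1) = 0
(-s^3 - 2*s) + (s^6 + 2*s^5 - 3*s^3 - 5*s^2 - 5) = s^6 + 2*s^5 - 4*s^3 - 5*s^2 - 2*s - 5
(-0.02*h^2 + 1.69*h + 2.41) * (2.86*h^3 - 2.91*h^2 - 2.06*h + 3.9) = -0.0572*h^5 + 4.8916*h^4 + 2.0159*h^3 - 10.5725*h^2 + 1.6264*h + 9.399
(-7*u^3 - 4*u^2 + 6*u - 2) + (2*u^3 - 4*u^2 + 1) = -5*u^3 - 8*u^2 + 6*u - 1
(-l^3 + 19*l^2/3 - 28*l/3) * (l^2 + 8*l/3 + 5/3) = -l^5 + 11*l^4/3 + 53*l^3/9 - 43*l^2/3 - 140*l/9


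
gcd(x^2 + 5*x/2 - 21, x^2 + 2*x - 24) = x + 6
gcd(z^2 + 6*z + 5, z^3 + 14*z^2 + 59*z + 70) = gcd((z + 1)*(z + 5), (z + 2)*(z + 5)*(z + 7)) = z + 5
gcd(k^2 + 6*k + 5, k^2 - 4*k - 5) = k + 1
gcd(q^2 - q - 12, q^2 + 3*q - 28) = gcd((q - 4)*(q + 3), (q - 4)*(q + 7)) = q - 4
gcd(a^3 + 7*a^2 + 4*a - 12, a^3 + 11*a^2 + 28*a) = 1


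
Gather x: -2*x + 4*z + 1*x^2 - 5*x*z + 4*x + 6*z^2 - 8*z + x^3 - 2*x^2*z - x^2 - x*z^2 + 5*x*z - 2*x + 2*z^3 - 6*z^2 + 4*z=x^3 - 2*x^2*z - x*z^2 + 2*z^3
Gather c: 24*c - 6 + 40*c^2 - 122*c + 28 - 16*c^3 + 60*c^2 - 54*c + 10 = -16*c^3 + 100*c^2 - 152*c + 32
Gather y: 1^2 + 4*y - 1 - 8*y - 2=-4*y - 2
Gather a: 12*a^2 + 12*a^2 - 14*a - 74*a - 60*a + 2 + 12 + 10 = 24*a^2 - 148*a + 24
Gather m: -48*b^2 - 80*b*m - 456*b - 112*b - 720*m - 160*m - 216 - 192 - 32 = -48*b^2 - 568*b + m*(-80*b - 880) - 440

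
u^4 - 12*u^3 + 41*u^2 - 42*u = u*(u - 7)*(u - 3)*(u - 2)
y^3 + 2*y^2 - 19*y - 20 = (y - 4)*(y + 1)*(y + 5)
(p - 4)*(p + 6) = p^2 + 2*p - 24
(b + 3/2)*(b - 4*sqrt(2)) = b^2 - 4*sqrt(2)*b + 3*b/2 - 6*sqrt(2)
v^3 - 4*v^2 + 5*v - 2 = (v - 2)*(v - 1)^2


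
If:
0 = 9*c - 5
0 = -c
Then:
No Solution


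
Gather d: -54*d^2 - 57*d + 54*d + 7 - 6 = -54*d^2 - 3*d + 1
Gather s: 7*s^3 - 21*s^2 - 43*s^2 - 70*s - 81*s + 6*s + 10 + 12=7*s^3 - 64*s^2 - 145*s + 22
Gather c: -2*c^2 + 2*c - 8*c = -2*c^2 - 6*c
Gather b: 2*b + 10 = 2*b + 10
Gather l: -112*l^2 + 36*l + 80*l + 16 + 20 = -112*l^2 + 116*l + 36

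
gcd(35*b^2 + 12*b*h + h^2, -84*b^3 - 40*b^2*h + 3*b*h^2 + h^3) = 7*b + h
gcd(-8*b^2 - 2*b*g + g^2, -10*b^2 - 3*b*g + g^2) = 2*b + g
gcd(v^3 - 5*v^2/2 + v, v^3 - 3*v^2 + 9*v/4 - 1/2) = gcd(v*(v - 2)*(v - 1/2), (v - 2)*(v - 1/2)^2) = v^2 - 5*v/2 + 1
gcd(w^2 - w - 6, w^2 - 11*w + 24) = w - 3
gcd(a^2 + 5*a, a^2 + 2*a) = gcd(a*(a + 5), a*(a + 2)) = a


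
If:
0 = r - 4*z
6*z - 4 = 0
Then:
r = 8/3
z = 2/3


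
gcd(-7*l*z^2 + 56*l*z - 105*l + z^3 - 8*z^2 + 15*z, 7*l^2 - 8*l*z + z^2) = -7*l + z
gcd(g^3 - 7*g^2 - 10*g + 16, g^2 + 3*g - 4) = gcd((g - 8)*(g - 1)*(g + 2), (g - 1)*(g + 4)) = g - 1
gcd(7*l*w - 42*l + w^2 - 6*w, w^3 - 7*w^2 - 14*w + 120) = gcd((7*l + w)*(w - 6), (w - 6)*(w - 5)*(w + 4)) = w - 6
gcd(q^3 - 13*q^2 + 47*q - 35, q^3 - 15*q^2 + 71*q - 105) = q^2 - 12*q + 35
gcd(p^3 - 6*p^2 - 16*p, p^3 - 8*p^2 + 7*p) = p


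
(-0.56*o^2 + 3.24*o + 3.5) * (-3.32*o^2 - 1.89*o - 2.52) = 1.8592*o^4 - 9.6984*o^3 - 16.3324*o^2 - 14.7798*o - 8.82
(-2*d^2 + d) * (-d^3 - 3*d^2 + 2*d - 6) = 2*d^5 + 5*d^4 - 7*d^3 + 14*d^2 - 6*d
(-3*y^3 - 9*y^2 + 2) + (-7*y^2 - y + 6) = -3*y^3 - 16*y^2 - y + 8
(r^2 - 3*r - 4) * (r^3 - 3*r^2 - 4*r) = r^5 - 6*r^4 + r^3 + 24*r^2 + 16*r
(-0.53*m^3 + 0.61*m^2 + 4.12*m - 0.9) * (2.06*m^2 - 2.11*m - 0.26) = -1.0918*m^5 + 2.3749*m^4 + 7.3379*m^3 - 10.7058*m^2 + 0.8278*m + 0.234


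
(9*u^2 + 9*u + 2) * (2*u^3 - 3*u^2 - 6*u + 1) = 18*u^5 - 9*u^4 - 77*u^3 - 51*u^2 - 3*u + 2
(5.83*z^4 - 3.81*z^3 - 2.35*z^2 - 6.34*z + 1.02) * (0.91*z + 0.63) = 5.3053*z^5 + 0.2058*z^4 - 4.5388*z^3 - 7.2499*z^2 - 3.066*z + 0.6426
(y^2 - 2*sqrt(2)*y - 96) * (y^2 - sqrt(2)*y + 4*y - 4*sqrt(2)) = y^4 - 3*sqrt(2)*y^3 + 4*y^3 - 92*y^2 - 12*sqrt(2)*y^2 - 368*y + 96*sqrt(2)*y + 384*sqrt(2)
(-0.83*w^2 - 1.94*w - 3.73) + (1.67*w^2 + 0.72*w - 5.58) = 0.84*w^2 - 1.22*w - 9.31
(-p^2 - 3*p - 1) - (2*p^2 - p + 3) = -3*p^2 - 2*p - 4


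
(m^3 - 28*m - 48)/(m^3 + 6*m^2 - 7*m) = (m^3 - 28*m - 48)/(m*(m^2 + 6*m - 7))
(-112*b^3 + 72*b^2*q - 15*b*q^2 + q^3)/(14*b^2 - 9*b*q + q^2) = (16*b^2 - 8*b*q + q^2)/(-2*b + q)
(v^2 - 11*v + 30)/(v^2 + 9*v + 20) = (v^2 - 11*v + 30)/(v^2 + 9*v + 20)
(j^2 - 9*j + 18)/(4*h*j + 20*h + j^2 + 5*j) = (j^2 - 9*j + 18)/(4*h*j + 20*h + j^2 + 5*j)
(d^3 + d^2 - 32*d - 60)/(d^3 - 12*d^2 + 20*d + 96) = (d + 5)/(d - 8)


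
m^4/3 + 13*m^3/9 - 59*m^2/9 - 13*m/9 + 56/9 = (m/3 + 1/3)*(m - 8/3)*(m - 1)*(m + 7)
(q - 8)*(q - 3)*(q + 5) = q^3 - 6*q^2 - 31*q + 120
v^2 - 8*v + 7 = (v - 7)*(v - 1)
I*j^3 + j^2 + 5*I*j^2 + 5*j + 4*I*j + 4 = (j + 4)*(j - I)*(I*j + I)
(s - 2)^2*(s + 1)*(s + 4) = s^4 + s^3 - 12*s^2 + 4*s + 16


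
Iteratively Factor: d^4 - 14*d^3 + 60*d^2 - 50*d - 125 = (d + 1)*(d^3 - 15*d^2 + 75*d - 125) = (d - 5)*(d + 1)*(d^2 - 10*d + 25) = (d - 5)^2*(d + 1)*(d - 5)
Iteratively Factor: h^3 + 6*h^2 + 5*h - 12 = (h + 3)*(h^2 + 3*h - 4) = (h + 3)*(h + 4)*(h - 1)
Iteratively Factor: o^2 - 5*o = (o)*(o - 5)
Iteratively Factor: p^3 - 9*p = (p + 3)*(p^2 - 3*p) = p*(p + 3)*(p - 3)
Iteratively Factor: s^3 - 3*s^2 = (s)*(s^2 - 3*s) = s^2*(s - 3)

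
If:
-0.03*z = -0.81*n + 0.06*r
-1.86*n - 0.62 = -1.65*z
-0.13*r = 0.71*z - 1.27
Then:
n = 0.41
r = 5.17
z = 0.84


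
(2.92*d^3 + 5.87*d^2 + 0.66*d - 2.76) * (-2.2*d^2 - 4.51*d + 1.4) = -6.424*d^5 - 26.0832*d^4 - 23.8377*d^3 + 11.3134*d^2 + 13.3716*d - 3.864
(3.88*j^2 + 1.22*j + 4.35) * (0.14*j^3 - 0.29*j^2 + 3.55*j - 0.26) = 0.5432*j^5 - 0.9544*j^4 + 14.0292*j^3 + 2.0607*j^2 + 15.1253*j - 1.131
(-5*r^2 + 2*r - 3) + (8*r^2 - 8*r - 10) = 3*r^2 - 6*r - 13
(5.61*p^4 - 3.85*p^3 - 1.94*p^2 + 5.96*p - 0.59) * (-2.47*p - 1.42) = -13.8567*p^5 + 1.5433*p^4 + 10.2588*p^3 - 11.9664*p^2 - 7.0059*p + 0.8378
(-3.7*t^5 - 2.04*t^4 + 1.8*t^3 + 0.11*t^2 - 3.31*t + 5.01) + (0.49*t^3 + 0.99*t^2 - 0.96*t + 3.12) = -3.7*t^5 - 2.04*t^4 + 2.29*t^3 + 1.1*t^2 - 4.27*t + 8.13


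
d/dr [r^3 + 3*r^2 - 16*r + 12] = 3*r^2 + 6*r - 16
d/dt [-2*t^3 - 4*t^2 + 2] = 2*t*(-3*t - 4)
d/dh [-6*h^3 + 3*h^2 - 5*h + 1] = -18*h^2 + 6*h - 5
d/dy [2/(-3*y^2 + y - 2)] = 2*(6*y - 1)/(3*y^2 - y + 2)^2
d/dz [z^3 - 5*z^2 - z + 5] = 3*z^2 - 10*z - 1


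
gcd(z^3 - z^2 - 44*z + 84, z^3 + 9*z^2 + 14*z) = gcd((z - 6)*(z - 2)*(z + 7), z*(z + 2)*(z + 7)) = z + 7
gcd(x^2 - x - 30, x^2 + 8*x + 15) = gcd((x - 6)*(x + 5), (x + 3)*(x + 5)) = x + 5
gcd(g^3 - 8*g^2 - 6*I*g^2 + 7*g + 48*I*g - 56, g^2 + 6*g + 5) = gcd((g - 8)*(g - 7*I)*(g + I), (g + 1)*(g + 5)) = 1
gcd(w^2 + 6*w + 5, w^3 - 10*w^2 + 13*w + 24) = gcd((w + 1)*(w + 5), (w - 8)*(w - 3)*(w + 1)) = w + 1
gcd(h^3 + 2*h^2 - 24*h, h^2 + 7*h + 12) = 1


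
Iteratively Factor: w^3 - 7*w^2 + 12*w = (w - 3)*(w^2 - 4*w) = w*(w - 3)*(w - 4)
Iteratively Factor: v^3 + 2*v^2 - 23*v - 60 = (v + 4)*(v^2 - 2*v - 15) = (v - 5)*(v + 4)*(v + 3)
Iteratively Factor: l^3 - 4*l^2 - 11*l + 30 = (l + 3)*(l^2 - 7*l + 10) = (l - 5)*(l + 3)*(l - 2)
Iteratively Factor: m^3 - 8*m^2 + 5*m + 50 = (m + 2)*(m^2 - 10*m + 25) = (m - 5)*(m + 2)*(m - 5)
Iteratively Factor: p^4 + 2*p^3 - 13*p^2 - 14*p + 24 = (p - 3)*(p^3 + 5*p^2 + 2*p - 8) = (p - 3)*(p + 4)*(p^2 + p - 2) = (p - 3)*(p + 2)*(p + 4)*(p - 1)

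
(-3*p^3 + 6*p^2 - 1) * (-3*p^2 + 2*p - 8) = 9*p^5 - 24*p^4 + 36*p^3 - 45*p^2 - 2*p + 8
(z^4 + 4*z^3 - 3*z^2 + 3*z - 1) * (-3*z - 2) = -3*z^5 - 14*z^4 + z^3 - 3*z^2 - 3*z + 2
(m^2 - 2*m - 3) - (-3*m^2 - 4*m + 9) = 4*m^2 + 2*m - 12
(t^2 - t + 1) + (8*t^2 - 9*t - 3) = 9*t^2 - 10*t - 2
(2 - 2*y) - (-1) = 3 - 2*y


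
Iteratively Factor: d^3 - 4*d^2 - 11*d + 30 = (d - 5)*(d^2 + d - 6) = (d - 5)*(d + 3)*(d - 2)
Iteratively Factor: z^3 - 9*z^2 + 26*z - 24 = (z - 3)*(z^2 - 6*z + 8) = (z - 4)*(z - 3)*(z - 2)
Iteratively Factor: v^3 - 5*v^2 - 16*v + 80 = (v - 5)*(v^2 - 16) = (v - 5)*(v - 4)*(v + 4)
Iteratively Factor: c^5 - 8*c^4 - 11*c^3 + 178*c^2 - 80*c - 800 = (c - 4)*(c^4 - 4*c^3 - 27*c^2 + 70*c + 200) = (c - 4)*(c + 4)*(c^3 - 8*c^2 + 5*c + 50) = (c - 5)*(c - 4)*(c + 4)*(c^2 - 3*c - 10) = (c - 5)*(c - 4)*(c + 2)*(c + 4)*(c - 5)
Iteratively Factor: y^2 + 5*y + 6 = (y + 3)*(y + 2)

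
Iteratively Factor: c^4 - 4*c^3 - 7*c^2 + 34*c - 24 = (c - 2)*(c^3 - 2*c^2 - 11*c + 12) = (c - 4)*(c - 2)*(c^2 + 2*c - 3) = (c - 4)*(c - 2)*(c - 1)*(c + 3)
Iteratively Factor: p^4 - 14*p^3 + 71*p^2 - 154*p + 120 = (p - 2)*(p^3 - 12*p^2 + 47*p - 60) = (p - 5)*(p - 2)*(p^2 - 7*p + 12) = (p - 5)*(p - 4)*(p - 2)*(p - 3)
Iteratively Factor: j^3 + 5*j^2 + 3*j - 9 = (j + 3)*(j^2 + 2*j - 3) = (j + 3)^2*(j - 1)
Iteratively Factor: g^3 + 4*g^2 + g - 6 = (g + 2)*(g^2 + 2*g - 3) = (g - 1)*(g + 2)*(g + 3)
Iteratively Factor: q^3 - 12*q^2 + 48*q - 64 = (q - 4)*(q^2 - 8*q + 16) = (q - 4)^2*(q - 4)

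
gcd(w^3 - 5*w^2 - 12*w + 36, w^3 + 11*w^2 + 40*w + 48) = w + 3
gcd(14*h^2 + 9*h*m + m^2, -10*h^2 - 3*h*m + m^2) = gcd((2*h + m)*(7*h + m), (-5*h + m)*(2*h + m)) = 2*h + m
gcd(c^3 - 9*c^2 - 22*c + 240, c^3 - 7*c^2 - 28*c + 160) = c^2 - 3*c - 40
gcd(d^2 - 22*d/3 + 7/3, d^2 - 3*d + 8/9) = d - 1/3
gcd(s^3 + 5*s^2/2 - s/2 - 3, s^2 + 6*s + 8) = s + 2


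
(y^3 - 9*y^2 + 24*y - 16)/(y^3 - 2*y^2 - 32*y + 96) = (y - 1)/(y + 6)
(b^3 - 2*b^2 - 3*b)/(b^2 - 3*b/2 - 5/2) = 2*b*(b - 3)/(2*b - 5)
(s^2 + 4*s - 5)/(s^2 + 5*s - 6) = (s + 5)/(s + 6)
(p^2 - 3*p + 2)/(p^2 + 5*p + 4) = (p^2 - 3*p + 2)/(p^2 + 5*p + 4)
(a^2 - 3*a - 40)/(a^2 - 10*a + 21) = (a^2 - 3*a - 40)/(a^2 - 10*a + 21)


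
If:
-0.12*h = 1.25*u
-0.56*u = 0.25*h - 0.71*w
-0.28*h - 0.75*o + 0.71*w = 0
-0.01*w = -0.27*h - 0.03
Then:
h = -0.11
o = 0.01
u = 0.01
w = -0.03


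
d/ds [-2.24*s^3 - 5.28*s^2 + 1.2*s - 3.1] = -6.72*s^2 - 10.56*s + 1.2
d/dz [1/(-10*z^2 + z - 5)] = (20*z - 1)/(10*z^2 - z + 5)^2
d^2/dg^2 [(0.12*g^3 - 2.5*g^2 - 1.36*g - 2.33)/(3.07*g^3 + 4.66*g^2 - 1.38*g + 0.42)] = (-3.5527136788005e-15*g^7 - 50.5579879999999*g^6 - 73.8568319999997*g^5 - 445.664532*g^4 - 590.962792*g^3 - 194.372724*g^2 + 124.026156*g - 2.212464)/(28.934443*g^9 + 131.760102*g^8 + 160.98159*g^7 - 5.38526599999999*g^6 - 36.311436*g^5 + 43.308936*g^4 - 17.209044*g^3 + 4.865616*g^2 - 0.730296*g + 0.074088)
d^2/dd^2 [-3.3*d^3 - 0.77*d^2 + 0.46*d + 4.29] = -19.8*d - 1.54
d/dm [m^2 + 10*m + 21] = 2*m + 10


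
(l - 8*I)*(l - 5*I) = l^2 - 13*I*l - 40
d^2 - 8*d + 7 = (d - 7)*(d - 1)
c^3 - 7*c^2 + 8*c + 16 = (c - 4)^2*(c + 1)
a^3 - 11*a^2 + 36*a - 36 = (a - 6)*(a - 3)*(a - 2)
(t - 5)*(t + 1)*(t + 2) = t^3 - 2*t^2 - 13*t - 10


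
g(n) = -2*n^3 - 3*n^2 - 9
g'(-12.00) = -792.00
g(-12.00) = 3015.00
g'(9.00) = -540.00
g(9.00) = -1710.00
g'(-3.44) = -50.36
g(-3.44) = 36.91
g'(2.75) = -61.88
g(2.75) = -73.28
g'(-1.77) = -8.18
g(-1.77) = -7.31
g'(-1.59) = -5.63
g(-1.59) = -8.54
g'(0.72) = -7.43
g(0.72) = -11.30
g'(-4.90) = -114.66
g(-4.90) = 154.27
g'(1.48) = -22.02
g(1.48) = -22.05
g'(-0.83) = 0.85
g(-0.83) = -9.92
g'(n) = -6*n^2 - 6*n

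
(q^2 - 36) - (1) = q^2 - 37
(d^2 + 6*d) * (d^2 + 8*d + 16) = d^4 + 14*d^3 + 64*d^2 + 96*d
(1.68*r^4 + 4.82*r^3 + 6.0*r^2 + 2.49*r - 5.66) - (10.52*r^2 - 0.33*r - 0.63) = 1.68*r^4 + 4.82*r^3 - 4.52*r^2 + 2.82*r - 5.03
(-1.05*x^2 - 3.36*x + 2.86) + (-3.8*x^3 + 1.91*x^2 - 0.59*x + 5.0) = -3.8*x^3 + 0.86*x^2 - 3.95*x + 7.86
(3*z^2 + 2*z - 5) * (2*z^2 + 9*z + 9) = 6*z^4 + 31*z^3 + 35*z^2 - 27*z - 45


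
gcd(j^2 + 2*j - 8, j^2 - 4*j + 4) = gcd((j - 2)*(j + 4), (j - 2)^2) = j - 2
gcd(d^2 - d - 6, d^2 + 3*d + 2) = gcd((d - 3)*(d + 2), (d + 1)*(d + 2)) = d + 2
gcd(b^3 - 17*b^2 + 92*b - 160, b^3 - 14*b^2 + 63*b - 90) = b - 5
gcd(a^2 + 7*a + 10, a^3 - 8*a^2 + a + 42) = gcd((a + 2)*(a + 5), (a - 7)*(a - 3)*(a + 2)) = a + 2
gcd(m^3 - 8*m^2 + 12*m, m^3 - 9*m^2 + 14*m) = m^2 - 2*m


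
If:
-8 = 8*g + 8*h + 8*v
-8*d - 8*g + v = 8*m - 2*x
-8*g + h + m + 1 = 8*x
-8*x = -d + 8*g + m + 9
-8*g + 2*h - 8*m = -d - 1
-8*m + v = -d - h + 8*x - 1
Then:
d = 15909/6349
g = -8543/6349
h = -46821/6349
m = -380/6349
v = 49015/6349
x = 6873/12698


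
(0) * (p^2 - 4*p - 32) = 0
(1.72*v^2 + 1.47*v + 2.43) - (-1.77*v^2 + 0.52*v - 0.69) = 3.49*v^2 + 0.95*v + 3.12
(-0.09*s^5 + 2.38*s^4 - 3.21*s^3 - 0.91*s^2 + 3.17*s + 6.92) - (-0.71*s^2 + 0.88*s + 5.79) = -0.09*s^5 + 2.38*s^4 - 3.21*s^3 - 0.2*s^2 + 2.29*s + 1.13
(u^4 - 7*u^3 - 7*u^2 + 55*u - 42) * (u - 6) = u^5 - 13*u^4 + 35*u^3 + 97*u^2 - 372*u + 252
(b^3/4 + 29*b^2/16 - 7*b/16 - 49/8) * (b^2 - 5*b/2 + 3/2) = b^5/4 + 19*b^4/16 - 147*b^3/32 - 37*b^2/16 + 469*b/32 - 147/16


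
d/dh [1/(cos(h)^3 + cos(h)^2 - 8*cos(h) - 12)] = (3*cos(h) - 4)*sin(h)/((cos(h) - 3)^2*(cos(h) + 2)^3)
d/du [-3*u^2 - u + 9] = -6*u - 1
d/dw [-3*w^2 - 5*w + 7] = -6*w - 5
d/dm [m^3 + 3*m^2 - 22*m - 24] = 3*m^2 + 6*m - 22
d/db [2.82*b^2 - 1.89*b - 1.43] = 5.64*b - 1.89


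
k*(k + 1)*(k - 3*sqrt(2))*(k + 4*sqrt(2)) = k^4 + k^3 + sqrt(2)*k^3 - 24*k^2 + sqrt(2)*k^2 - 24*k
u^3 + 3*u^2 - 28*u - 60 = (u - 5)*(u + 2)*(u + 6)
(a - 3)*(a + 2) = a^2 - a - 6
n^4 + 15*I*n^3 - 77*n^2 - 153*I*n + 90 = (n + I)*(n + 3*I)*(n + 5*I)*(n + 6*I)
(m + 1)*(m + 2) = m^2 + 3*m + 2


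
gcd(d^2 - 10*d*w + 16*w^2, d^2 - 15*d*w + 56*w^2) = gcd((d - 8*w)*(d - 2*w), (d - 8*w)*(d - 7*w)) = -d + 8*w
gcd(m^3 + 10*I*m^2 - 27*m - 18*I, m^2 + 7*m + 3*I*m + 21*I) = m + 3*I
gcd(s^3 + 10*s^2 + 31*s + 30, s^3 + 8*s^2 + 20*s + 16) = s + 2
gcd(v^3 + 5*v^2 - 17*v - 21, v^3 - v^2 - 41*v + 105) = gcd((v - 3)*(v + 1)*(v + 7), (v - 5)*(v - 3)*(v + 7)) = v^2 + 4*v - 21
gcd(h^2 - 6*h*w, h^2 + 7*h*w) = h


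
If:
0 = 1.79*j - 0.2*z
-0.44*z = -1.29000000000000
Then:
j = 0.33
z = 2.93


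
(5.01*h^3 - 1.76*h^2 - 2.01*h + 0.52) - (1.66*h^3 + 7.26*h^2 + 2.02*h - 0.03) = 3.35*h^3 - 9.02*h^2 - 4.03*h + 0.55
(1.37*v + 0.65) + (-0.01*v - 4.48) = 1.36*v - 3.83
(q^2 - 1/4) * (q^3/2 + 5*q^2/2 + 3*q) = q^5/2 + 5*q^4/2 + 23*q^3/8 - 5*q^2/8 - 3*q/4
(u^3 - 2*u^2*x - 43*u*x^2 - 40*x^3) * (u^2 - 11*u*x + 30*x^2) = u^5 - 13*u^4*x + 9*u^3*x^2 + 373*u^2*x^3 - 850*u*x^4 - 1200*x^5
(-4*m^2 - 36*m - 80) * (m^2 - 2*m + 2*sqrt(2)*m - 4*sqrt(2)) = -4*m^4 - 28*m^3 - 8*sqrt(2)*m^3 - 56*sqrt(2)*m^2 - 8*m^2 - 16*sqrt(2)*m + 160*m + 320*sqrt(2)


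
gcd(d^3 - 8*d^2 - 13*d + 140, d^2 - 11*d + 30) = d - 5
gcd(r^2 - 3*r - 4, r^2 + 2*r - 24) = r - 4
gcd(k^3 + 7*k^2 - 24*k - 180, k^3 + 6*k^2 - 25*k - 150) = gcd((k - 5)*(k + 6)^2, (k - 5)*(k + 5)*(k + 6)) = k^2 + k - 30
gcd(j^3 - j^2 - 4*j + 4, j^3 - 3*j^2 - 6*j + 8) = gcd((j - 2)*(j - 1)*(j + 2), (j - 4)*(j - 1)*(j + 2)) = j^2 + j - 2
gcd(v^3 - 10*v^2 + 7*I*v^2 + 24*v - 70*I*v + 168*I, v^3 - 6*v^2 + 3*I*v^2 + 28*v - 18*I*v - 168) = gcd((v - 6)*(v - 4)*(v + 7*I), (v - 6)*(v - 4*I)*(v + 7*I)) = v^2 + v*(-6 + 7*I) - 42*I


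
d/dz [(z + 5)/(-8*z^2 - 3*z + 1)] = (-8*z^2 - 3*z + (z + 5)*(16*z + 3) + 1)/(8*z^2 + 3*z - 1)^2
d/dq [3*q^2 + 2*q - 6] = 6*q + 2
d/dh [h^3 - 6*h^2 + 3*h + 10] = 3*h^2 - 12*h + 3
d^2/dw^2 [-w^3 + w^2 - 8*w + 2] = 2 - 6*w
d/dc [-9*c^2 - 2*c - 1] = -18*c - 2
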